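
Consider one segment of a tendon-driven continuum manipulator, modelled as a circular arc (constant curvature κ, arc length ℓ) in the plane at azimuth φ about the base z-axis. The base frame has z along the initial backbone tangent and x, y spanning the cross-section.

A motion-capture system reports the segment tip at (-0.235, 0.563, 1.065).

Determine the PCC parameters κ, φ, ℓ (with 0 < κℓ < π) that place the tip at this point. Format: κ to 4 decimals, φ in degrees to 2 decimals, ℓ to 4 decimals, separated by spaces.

ρ = √(x²+y²) = √(-0.235² + 0.563²) = 0.61008
φ = atan2(y, x) mod 360° = atan2(0.563, -0.235) = 112.6560°
|p|² = ρ² + z² = 0.61008² + 1.065² = 1.50642
κ = 2ρ / |p|² = 2×0.61008 / 1.50642 = 0.80997
θ = 2·atan2(ρ, z) = 2·atan2(0.61008, 1.065) = 1.04042 rad
ℓ = θ/κ = 1.04042/0.80997 = 1.28452

0.8100 112.66 1.2845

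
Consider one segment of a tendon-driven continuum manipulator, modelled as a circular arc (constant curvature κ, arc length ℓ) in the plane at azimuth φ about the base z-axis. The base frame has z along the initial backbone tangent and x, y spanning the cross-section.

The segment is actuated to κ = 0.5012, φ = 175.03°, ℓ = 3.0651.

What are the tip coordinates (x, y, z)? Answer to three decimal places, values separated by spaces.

θ = κ·ℓ = 0.5012 × 3.0651 = 1.53623 rad
ρ = (1 − cos θ)/κ = (1 − 0.03456)/0.5012 = 1.92625
z = sin θ / κ = 0.99940/0.5012 = 1.99402
x = ρ cos φ = 1.92625 × cos(175.03°) = -1.91901
y = ρ sin φ = 1.92625 × sin(175.03°) = 0.16688

-1.919 0.167 1.994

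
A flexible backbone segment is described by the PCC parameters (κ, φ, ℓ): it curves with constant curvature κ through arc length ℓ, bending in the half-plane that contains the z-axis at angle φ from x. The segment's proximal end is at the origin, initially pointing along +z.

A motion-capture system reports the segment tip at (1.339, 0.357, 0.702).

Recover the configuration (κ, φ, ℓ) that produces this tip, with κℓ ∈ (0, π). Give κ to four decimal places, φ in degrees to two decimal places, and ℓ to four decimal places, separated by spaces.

1.1485 14.93 1.9188

ρ = √(x²+y²) = √(1.339² + 0.357²) = 1.38577
φ = atan2(y, x) mod 360° = atan2(0.357, 1.339) = 14.9288°
|p|² = ρ² + z² = 1.38577² + 0.702² = 2.41317
κ = 2ρ / |p|² = 2×1.38577 / 2.41317 = 1.14851
θ = 2·atan2(ρ, z) = 2·atan2(1.38577, 0.702) = 2.20380 rad
ℓ = θ/κ = 2.20380/1.14851 = 1.91884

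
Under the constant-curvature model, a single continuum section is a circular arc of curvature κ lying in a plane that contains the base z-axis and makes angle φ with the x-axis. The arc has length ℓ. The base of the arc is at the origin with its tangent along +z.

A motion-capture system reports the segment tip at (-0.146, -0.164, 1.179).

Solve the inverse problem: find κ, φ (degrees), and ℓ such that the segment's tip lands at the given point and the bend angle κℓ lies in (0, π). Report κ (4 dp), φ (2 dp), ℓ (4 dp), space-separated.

ρ = √(x²+y²) = √(-0.146² + -0.164²) = 0.21957
φ = atan2(y, x) mod 360° = atan2(-0.164, -0.146) = 228.3231°
|p|² = ρ² + z² = 0.21957² + 1.179² = 1.43825
κ = 2ρ / |p|² = 2×0.21957 / 1.43825 = 0.30533
θ = 2·atan2(ρ, z) = 2·atan2(0.21957, 1.179) = 0.36825 rad
ℓ = θ/κ = 0.36825/0.30533 = 1.20608

0.3053 228.32 1.2061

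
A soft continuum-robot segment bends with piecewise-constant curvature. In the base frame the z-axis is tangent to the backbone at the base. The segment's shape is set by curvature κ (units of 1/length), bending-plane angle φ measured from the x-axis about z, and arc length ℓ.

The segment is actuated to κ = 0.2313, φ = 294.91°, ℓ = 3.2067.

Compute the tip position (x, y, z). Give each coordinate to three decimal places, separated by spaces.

0.478 -1.030 2.921

θ = κ·ℓ = 0.2313 × 3.2067 = 0.74171 rad
ρ = (1 − cos θ)/κ = (1 − 0.73731)/0.2313 = 1.13569
z = sin θ / κ = 0.67555/0.2313 = 2.92066
x = ρ cos φ = 1.13569 × cos(294.91°) = 0.47835
y = ρ sin φ = 1.13569 × sin(294.91°) = -1.03004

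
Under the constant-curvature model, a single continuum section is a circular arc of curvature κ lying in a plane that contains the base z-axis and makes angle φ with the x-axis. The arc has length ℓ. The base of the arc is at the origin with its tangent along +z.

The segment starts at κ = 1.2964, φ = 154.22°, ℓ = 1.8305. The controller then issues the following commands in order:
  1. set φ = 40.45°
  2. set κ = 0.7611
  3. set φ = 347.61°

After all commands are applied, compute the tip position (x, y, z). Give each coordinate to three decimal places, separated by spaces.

initial: κ=1.2964, φ=154.22°, ℓ=1.8305
cmd 1: set φ=40.45° → (κ,φ,ℓ)=(1.2964,40.45°,1.8305) → tip=(1.0090,0.8602,0.5362)
cmd 2: set κ=0.7611 → (κ,φ,ℓ)=(0.7611,40.45°,1.8305) → tip=(0.8232,0.7018,1.2932)
cmd 3: set φ=347.61° → (κ,φ,ℓ)=(0.7611,347.61°,1.8305) → tip=(1.0566,-0.2321,1.2932)

1.057 -0.232 1.293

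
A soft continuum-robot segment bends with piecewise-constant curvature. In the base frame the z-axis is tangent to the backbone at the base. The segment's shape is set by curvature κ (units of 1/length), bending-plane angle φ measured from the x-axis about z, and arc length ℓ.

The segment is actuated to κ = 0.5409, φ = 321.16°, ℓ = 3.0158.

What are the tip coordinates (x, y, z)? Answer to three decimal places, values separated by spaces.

1.527 -1.229 1.845

θ = κ·ℓ = 0.5409 × 3.0158 = 1.63125 rad
ρ = (1 − cos θ)/κ = (1 − -0.06041)/0.5409 = 1.96046
z = sin θ / κ = 0.99817/0.5409 = 1.84539
x = ρ cos φ = 1.96046 × cos(321.16°) = 1.52700
y = ρ sin φ = 1.96046 × sin(321.16°) = -1.22950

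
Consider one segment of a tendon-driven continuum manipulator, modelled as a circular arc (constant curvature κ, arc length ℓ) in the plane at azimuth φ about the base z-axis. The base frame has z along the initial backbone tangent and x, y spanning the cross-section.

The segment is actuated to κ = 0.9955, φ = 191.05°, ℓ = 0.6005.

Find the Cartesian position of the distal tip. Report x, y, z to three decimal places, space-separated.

-0.171 -0.033 0.565

θ = κ·ℓ = 0.9955 × 0.6005 = 0.59780 rad
ρ = (1 − cos θ)/κ = (1 − 0.82658)/0.9955 = 0.17421
z = sin θ / κ = 0.56282/0.9955 = 0.56537
x = ρ cos φ = 0.17421 × cos(191.05°) = -0.17098
y = ρ sin φ = 0.17421 × sin(191.05°) = -0.03339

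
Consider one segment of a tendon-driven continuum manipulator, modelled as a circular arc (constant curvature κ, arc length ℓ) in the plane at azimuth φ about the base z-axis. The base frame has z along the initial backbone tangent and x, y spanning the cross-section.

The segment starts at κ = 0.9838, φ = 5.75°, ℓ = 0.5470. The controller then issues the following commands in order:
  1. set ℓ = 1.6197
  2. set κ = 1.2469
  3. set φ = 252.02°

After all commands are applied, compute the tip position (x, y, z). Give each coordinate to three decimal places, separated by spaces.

initial: κ=0.9838, φ=5.75°, ℓ=0.5470
cmd 1: set ℓ=1.6197 → (κ,φ,ℓ)=(0.9838,5.75°,1.6197) → tip=(1.0343,0.1041,1.0162)
cmd 2: set κ=1.2469 → (κ,φ,ℓ)=(1.2469,5.75°,1.6197) → tip=(1.1442,0.1152,0.7226)
cmd 3: set φ=252.02° → (κ,φ,ℓ)=(1.2469,252.02°,1.6197) → tip=(-0.3550,-1.0938,0.7226)

-0.355 -1.094 0.723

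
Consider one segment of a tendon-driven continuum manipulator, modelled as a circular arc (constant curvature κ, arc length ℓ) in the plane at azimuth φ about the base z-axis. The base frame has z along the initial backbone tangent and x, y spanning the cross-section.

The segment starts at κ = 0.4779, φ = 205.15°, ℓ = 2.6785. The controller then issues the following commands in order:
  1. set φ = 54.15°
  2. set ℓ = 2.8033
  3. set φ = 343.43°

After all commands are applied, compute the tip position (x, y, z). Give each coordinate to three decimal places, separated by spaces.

initial: κ=0.4779, φ=205.15°, ℓ=2.6785
cmd 1: set φ=54.15° → (κ,φ,ℓ)=(0.4779,54.15°,2.6785) → tip=(0.8742,1.2099,2.0047)
cmd 2: set ℓ=2.8033 → (κ,φ,ℓ)=(0.4779,54.15°,2.8033) → tip=(0.9448,1.3076,2.0369)
cmd 3: set φ=343.43° → (κ,φ,ℓ)=(0.4779,343.43°,2.8033) → tip=(1.5462,-0.4601,2.0369)

1.546 -0.460 2.037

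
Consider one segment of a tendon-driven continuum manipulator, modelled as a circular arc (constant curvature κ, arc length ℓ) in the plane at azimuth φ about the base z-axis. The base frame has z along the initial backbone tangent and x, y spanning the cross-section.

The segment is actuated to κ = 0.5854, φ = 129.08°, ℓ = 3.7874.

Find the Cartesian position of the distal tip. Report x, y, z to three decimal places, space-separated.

-1.725 2.125 1.364

θ = κ·ℓ = 0.5854 × 3.7874 = 2.21714 rad
ρ = (1 − cos θ)/κ = (1 − -0.60227)/0.5854 = 2.73706
z = sin θ / κ = 0.79829/0.5854 = 1.36366
x = ρ cos φ = 2.73706 × cos(129.08°) = -1.72546
y = ρ sin φ = 2.73706 × sin(129.08°) = 2.12469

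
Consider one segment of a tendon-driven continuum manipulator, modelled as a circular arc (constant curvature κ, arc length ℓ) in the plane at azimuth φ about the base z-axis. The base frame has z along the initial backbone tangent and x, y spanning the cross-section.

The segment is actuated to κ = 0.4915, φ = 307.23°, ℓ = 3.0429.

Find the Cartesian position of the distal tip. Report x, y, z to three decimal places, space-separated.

θ = κ·ℓ = 0.4915 × 3.0429 = 1.49559 rad
ρ = (1 − cos θ)/κ = (1 − 0.07514)/0.4915 = 1.88171
z = sin θ / κ = 0.99717/0.4915 = 2.02884
x = ρ cos φ = 1.88171 × cos(307.23°) = 1.13846
y = ρ sin φ = 1.88171 × sin(307.23°) = -1.49824

1.138 -1.498 2.029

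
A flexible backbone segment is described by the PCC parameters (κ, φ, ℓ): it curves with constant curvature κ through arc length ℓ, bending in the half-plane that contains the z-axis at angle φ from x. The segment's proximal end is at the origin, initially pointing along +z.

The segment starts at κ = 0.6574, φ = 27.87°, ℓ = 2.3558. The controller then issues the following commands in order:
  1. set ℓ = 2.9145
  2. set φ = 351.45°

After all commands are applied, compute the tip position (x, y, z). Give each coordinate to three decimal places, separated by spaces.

initial: κ=0.6574, φ=27.87°, ℓ=2.3558
cmd 1: set ℓ=2.9145 → (κ,φ,ℓ)=(0.6574,27.87°,2.9145) → tip=(1.7997,0.9517,1.4314)
cmd 2: set φ=351.45° → (κ,φ,ℓ)=(0.6574,351.45°,2.9145) → tip=(2.0132,-0.3027,1.4314)

2.013 -0.303 1.431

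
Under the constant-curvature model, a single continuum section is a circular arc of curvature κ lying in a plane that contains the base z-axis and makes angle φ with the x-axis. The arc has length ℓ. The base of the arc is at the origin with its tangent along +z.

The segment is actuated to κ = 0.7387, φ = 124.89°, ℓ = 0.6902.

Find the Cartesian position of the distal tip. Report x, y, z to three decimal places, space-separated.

-0.098 0.141 0.661

θ = κ·ℓ = 0.7387 × 0.6902 = 0.50985 rad
ρ = (1 − cos θ)/κ = (1 − 0.87282)/0.7387 = 0.17217
z = sin θ / κ = 0.48805/0.7387 = 0.66068
x = ρ cos φ = 0.17217 × cos(124.89°) = -0.09848
y = ρ sin φ = 0.17217 × sin(124.89°) = 0.14122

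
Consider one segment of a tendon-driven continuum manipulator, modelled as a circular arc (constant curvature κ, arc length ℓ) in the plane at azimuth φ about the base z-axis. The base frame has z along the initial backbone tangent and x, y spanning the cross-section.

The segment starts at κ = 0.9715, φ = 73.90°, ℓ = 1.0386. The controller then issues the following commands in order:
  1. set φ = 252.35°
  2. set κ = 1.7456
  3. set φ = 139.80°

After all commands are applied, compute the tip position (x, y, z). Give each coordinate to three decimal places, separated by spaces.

initial: κ=0.9715, φ=73.90°, ℓ=1.0386
cmd 1: set φ=252.35° → (κ,φ,ℓ)=(0.9715,252.35°,1.0386) → tip=(-0.1458,-0.4584,0.8711)
cmd 2: set κ=1.7456 → (κ,φ,ℓ)=(1.7456,252.35°,1.0386) → tip=(-0.2154,-0.6768,0.5562)
cmd 3: set φ=139.80° → (κ,φ,ℓ)=(1.7456,139.80°,1.0386) → tip=(-0.5425,0.4584,0.5562)

-0.542 0.458 0.556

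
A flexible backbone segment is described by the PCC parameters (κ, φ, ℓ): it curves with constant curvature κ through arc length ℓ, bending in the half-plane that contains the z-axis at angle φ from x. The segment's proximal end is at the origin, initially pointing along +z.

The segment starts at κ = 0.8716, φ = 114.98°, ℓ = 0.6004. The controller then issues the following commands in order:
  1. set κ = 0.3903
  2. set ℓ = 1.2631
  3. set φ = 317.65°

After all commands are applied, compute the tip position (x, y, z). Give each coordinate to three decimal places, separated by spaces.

initial: κ=0.8716, φ=114.98°, ℓ=0.6004
cmd 1: set κ=0.3903 → (κ,φ,ℓ)=(0.3903,114.98°,0.6004) → tip=(-0.0296,0.0635,0.5949)
cmd 2: set ℓ=1.2631 → (κ,φ,ℓ)=(0.3903,114.98°,1.2631) → tip=(-0.1288,0.2766,1.2126)
cmd 3: set φ=317.65° → (κ,φ,ℓ)=(0.3903,317.65°,1.2631) → tip=(0.2255,-0.2055,1.2126)

0.225 -0.206 1.213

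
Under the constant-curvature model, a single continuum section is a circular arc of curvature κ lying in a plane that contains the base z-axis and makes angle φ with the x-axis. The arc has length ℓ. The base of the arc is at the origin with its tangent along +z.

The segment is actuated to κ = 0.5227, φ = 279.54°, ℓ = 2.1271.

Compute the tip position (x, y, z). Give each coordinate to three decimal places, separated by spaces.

0.177 -1.051 1.715

θ = κ·ℓ = 0.5227 × 2.1271 = 1.11184 rad
ρ = (1 − cos θ)/κ = (1 − 0.44302)/0.5227 = 1.06559
z = sin θ / κ = 0.89651/0.5227 = 1.71516
x = ρ cos φ = 1.06559 × cos(279.54°) = 0.17661
y = ρ sin φ = 1.06559 × sin(279.54°) = -1.05085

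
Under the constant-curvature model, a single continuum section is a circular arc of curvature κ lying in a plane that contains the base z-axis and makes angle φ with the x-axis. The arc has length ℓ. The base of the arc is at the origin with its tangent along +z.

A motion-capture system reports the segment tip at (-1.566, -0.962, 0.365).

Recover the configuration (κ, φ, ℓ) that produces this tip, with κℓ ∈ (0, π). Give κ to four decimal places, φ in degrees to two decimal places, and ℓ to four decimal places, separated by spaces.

1.0469 211.56 2.6263

ρ = √(x²+y²) = √(-1.566² + -0.962²) = 1.83788
φ = atan2(y, x) mod 360° = atan2(-0.962, -1.566) = 211.5626°
|p|² = ρ² + z² = 1.83788² + 0.365² = 3.51102
κ = 2ρ / |p|² = 2×1.83788 / 3.51102 = 1.04692
θ = 2·atan2(ρ, z) = 2·atan2(1.83788, 0.365) = 2.74950 rad
ℓ = θ/κ = 2.74950/1.04692 = 2.62628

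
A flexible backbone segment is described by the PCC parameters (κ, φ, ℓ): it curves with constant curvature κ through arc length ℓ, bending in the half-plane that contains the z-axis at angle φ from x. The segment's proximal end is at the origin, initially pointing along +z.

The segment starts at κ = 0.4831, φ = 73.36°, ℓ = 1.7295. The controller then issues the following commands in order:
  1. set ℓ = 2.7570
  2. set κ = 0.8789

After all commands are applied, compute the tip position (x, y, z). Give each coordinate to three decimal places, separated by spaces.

initial: κ=0.4831, φ=73.36°, ℓ=1.7295
cmd 1: set ℓ=2.7570 → (κ,φ,ℓ)=(0.4831,73.36°,2.7570) → tip=(0.4525,1.5140,2.0112)
cmd 2: set κ=0.8789 → (κ,φ,ℓ)=(0.8789,73.36°,2.7570) → tip=(0.5711,1.9108,0.7489)

0.571 1.911 0.749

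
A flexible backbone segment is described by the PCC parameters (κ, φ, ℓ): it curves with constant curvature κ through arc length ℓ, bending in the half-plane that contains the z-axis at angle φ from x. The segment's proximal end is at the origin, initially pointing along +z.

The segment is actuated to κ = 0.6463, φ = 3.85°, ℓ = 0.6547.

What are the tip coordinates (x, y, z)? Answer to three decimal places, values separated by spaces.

θ = κ·ℓ = 0.6463 × 0.6547 = 0.42313 rad
ρ = (1 − cos θ)/κ = (1 − 0.91181)/0.6463 = 0.13646
z = sin θ / κ = 0.41062/0.6463 = 0.63534
x = ρ cos φ = 0.13646 × cos(3.85°) = 0.13615
y = ρ sin φ = 0.13646 × sin(3.85°) = 0.00916

0.136 0.009 0.635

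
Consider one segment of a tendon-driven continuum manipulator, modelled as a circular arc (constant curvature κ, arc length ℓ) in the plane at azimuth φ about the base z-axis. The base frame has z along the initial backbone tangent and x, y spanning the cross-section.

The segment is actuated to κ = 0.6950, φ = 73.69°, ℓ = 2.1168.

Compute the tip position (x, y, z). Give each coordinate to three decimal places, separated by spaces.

θ = κ·ℓ = 0.6950 × 2.1168 = 1.47118 rad
ρ = (1 − cos θ)/κ = (1 − 0.09946)/0.6950 = 1.29575
z = sin θ / κ = 0.99504/0.6950 = 1.43172
x = ρ cos φ = 1.29575 × cos(73.69°) = 0.36389
y = ρ sin φ = 1.29575 × sin(73.69°) = 1.24360

0.364 1.244 1.432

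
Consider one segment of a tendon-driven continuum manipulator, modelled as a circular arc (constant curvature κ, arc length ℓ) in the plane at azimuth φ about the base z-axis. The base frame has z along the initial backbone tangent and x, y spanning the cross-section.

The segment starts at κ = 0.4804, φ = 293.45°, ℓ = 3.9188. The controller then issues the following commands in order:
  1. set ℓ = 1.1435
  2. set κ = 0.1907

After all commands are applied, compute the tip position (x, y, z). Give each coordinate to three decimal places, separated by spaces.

0.049 -0.114 1.134

initial: κ=0.4804, φ=293.45°, ℓ=3.9188
cmd 1: set ℓ=1.1435 → (κ,φ,ℓ)=(0.4804,293.45°,1.1435) → tip=(0.1219,-0.2810,1.0868)
cmd 2: set κ=0.1907 → (κ,φ,ℓ)=(0.1907,293.45°,1.1435) → tip=(0.0494,-0.1139,1.1345)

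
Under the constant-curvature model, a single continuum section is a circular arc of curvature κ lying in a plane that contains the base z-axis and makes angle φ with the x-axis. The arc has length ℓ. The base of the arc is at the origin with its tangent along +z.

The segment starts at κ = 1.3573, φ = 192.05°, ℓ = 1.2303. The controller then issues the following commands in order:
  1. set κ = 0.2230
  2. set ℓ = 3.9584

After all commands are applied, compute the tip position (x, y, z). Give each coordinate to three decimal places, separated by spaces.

initial: κ=1.3573, φ=192.05°, ℓ=1.2303
cmd 1: set κ=0.2230 → (κ,φ,ℓ)=(0.2230,192.05°,1.2303) → tip=(-0.1640,-0.0350,1.2149)
cmd 2: set ℓ=3.9584 → (κ,φ,ℓ)=(0.2230,192.05°,3.9584) → tip=(-1.6005,-0.3417,3.4640)

-1.600 -0.342 3.464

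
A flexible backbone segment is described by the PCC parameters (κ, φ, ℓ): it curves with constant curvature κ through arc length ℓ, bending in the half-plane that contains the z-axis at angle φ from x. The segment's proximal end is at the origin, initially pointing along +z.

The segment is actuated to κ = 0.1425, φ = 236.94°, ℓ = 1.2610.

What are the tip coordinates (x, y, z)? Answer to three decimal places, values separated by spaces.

-0.062 -0.095 1.254

θ = κ·ℓ = 0.1425 × 1.2610 = 0.17969 rad
ρ = (1 − cos θ)/κ = (1 − 0.98390)/0.1425 = 0.11299
z = sin θ / κ = 0.17873/0.1425 = 1.25422
x = ρ cos φ = 0.11299 × cos(236.94°) = -0.06164
y = ρ sin φ = 0.11299 × sin(236.94°) = -0.09470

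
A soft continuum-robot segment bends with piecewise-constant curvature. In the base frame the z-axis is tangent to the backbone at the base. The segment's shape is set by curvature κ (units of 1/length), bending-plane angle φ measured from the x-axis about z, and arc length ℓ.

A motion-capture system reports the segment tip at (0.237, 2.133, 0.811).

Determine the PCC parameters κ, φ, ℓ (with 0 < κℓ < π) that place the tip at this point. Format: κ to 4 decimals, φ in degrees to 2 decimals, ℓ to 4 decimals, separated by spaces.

0.8155 83.66 2.9664

ρ = √(x²+y²) = √(0.237² + 2.133²) = 2.14613
φ = atan2(y, x) mod 360° = atan2(2.133, 0.237) = 83.6598°
|p|² = ρ² + z² = 2.14613² + 0.811² = 5.26358
κ = 2ρ / |p|² = 2×2.14613 / 5.26358 = 0.81546
θ = 2·atan2(ρ, z) = 2·atan2(2.14613, 0.811) = 2.41899 rad
ℓ = θ/κ = 2.41899/0.81546 = 2.96640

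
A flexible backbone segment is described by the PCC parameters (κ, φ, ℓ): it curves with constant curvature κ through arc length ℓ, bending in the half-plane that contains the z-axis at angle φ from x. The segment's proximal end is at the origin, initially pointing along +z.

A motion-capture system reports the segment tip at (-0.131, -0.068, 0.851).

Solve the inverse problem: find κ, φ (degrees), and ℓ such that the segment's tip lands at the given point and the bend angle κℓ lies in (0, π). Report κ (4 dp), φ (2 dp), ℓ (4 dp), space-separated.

0.3957 207.43 0.8680

ρ = √(x²+y²) = √(-0.131² + -0.068²) = 0.14760
φ = atan2(y, x) mod 360° = atan2(-0.068, -0.131) = 207.4331°
|p|² = ρ² + z² = 0.14760² + 0.851² = 0.74599
κ = 2ρ / |p|² = 2×0.14760 / 0.74599 = 0.39571
θ = 2·atan2(ρ, z) = 2·atan2(0.14760, 0.851) = 0.34346 rad
ℓ = θ/κ = 0.34346/0.39571 = 0.86796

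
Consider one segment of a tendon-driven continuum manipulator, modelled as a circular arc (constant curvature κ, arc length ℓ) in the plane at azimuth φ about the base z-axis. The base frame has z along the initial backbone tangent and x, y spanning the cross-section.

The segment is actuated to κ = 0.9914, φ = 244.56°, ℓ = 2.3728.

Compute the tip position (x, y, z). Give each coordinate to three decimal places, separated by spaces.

θ = κ·ℓ = 0.9914 × 2.3728 = 2.35239 rad
ρ = (1 − cos θ)/κ = (1 − -0.70441)/0.9914 = 1.71920
z = sin θ / κ = 0.70979/0.9914 = 0.71595
x = ρ cos φ = 1.71920 × cos(244.56°) = -0.73851
y = ρ sin φ = 1.71920 × sin(244.56°) = -1.55250

-0.739 -1.552 0.716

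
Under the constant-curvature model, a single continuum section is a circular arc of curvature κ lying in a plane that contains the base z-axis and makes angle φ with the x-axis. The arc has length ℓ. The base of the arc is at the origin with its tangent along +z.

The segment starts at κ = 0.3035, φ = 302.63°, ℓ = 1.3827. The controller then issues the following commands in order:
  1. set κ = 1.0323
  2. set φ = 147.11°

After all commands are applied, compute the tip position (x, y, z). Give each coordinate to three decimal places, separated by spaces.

-0.697 0.451 0.959

initial: κ=0.3035, φ=302.63°, ℓ=1.3827
cmd 1: set κ=1.0323 → (κ,φ,ℓ)=(1.0323,302.63°,1.3827) → tip=(0.4477,-0.6992,0.9588)
cmd 2: set φ=147.11° → (κ,φ,ℓ)=(1.0323,147.11°,1.3827) → tip=(-0.6972,0.4508,0.9588)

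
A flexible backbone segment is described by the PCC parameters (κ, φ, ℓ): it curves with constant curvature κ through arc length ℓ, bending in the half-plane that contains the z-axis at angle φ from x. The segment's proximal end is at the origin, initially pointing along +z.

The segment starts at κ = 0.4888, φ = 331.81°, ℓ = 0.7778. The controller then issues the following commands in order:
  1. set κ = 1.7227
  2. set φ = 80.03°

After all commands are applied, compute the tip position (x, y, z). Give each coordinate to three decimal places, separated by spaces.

initial: κ=0.4888, φ=331.81°, ℓ=0.7778
cmd 1: set κ=1.7227 → (κ,φ,ℓ)=(1.7227,331.81°,0.7778) → tip=(0.3946,-0.2115,0.5651)
cmd 2: set φ=80.03° → (κ,φ,ℓ)=(1.7227,80.03°,0.7778) → tip=(0.0775,0.4409,0.5651)

0.078 0.441 0.565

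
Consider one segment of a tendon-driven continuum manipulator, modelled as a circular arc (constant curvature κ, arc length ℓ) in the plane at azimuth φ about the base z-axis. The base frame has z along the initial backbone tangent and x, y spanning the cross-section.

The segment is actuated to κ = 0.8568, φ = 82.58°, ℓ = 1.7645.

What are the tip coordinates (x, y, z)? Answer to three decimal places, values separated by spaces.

θ = κ·ℓ = 0.8568 × 1.7645 = 1.51182 rad
ρ = (1 − cos θ)/κ = (1 − 0.05894)/0.8568 = 1.09834
z = sin θ / κ = 0.99826/0.8568 = 1.16510
x = ρ cos φ = 1.09834 × cos(82.58°) = 0.14184
y = ρ sin φ = 1.09834 × sin(82.58°) = 1.08915

0.142 1.089 1.165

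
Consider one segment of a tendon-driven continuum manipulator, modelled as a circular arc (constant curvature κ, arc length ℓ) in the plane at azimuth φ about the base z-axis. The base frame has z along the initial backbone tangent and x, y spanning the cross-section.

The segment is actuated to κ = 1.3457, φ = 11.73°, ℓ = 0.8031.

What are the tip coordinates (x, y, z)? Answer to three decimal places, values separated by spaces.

θ = κ·ℓ = 1.3457 × 0.8031 = 1.08073 rad
ρ = (1 − cos θ)/κ = (1 − 0.47068)/1.3457 = 0.39334
z = sin θ / κ = 0.88230/1.3457 = 0.65565
x = ρ cos φ = 0.39334 × cos(11.73°) = 0.38513
y = ρ sin φ = 0.39334 × sin(11.73°) = 0.07997

0.385 0.080 0.656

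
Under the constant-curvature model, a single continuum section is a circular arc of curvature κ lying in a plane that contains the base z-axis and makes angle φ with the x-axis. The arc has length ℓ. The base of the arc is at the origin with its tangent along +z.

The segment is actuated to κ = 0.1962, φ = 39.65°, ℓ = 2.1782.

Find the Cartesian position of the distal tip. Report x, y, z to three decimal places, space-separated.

0.353 0.293 2.112

θ = κ·ℓ = 0.1962 × 2.1782 = 0.42736 rad
ρ = (1 − cos θ)/κ = (1 − 0.91006)/0.1962 = 0.45840
z = sin θ / κ = 0.41447/0.1962 = 2.11250
x = ρ cos φ = 0.45840 × cos(39.65°) = 0.35295
y = ρ sin φ = 0.45840 × sin(39.65°) = 0.29250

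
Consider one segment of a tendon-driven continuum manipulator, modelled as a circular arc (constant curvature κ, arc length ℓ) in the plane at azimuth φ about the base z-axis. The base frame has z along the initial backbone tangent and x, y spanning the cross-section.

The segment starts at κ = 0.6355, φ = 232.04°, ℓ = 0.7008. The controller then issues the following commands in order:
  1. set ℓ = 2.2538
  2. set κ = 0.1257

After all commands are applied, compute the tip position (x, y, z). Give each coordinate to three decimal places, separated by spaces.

initial: κ=0.6355, φ=232.04°, ℓ=0.7008
cmd 1: set ℓ=2.2538 → (κ,φ,ℓ)=(0.6355,232.04°,2.2538) → tip=(-0.8343,-1.0694,1.5585)
cmd 2: set κ=0.1257 → (κ,φ,ℓ)=(0.1257,232.04°,2.2538) → tip=(-0.1951,-0.2500,2.2238)

-0.195 -0.250 2.224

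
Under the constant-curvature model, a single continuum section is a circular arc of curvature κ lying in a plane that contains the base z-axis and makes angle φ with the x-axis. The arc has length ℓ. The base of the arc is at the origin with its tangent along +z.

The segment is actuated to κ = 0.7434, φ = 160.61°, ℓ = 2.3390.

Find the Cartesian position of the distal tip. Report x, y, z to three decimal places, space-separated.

θ = κ·ℓ = 0.7434 × 2.3390 = 1.73881 rad
ρ = (1 − cos θ)/κ = (1 − -0.16723)/0.7434 = 1.57012
z = sin θ / κ = 0.98592/0.7434 = 1.32623
x = ρ cos φ = 1.57012 × cos(160.61°) = -1.48106
y = ρ sin φ = 1.57012 × sin(160.61°) = 0.52127

-1.481 0.521 1.326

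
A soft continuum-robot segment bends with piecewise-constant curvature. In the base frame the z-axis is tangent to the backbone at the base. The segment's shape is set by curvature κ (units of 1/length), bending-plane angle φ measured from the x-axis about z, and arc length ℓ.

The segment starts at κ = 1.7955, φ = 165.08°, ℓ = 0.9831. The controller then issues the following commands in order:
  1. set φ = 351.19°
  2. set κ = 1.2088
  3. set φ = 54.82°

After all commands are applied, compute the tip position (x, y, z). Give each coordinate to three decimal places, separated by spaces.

0.299 0.424 0.768

initial: κ=1.7955, φ=165.08°, ℓ=0.9831
cmd 1: set φ=351.19° → (κ,φ,ℓ)=(1.7955,351.19°,0.9831) → tip=(0.6567,-0.1018,0.5465)
cmd 2: set κ=1.2088 → (κ,φ,ℓ)=(1.2088,351.19°,0.9831) → tip=(0.5124,-0.0794,0.7675)
cmd 3: set φ=54.82° → (κ,φ,ℓ)=(1.2088,54.82°,0.9831) → tip=(0.2988,0.4238,0.7675)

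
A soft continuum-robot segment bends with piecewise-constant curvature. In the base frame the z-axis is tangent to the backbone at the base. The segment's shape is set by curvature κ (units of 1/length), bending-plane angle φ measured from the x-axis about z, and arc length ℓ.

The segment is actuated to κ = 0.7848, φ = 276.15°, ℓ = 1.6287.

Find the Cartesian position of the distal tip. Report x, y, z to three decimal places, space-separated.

0.097 -0.901 1.220

θ = κ·ℓ = 0.7848 × 1.6287 = 1.27820 rad
ρ = (1 − cos θ)/κ = (1 − 0.28844)/0.7848 = 0.90668
z = sin θ / κ = 0.95750/0.7848 = 1.22006
x = ρ cos φ = 0.90668 × cos(276.15°) = 0.09713
y = ρ sin φ = 0.90668 × sin(276.15°) = -0.90146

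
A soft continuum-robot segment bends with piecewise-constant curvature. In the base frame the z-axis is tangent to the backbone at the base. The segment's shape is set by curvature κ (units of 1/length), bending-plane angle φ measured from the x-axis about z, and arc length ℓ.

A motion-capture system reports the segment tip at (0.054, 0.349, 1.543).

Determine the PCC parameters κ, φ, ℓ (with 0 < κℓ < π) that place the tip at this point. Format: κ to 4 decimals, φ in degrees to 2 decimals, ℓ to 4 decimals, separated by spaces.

ρ = √(x²+y²) = √(0.054² + 0.349²) = 0.35315
φ = atan2(y, x) mod 360° = atan2(0.349, 0.054) = 81.2045°
|p|² = ρ² + z² = 0.35315² + 1.543² = 2.50557
κ = 2ρ / |p|² = 2×0.35315 / 2.50557 = 0.28189
θ = 2·atan2(ρ, z) = 2·atan2(0.35315, 1.543) = 0.45000 rad
ℓ = θ/κ = 0.45000/0.28189 = 1.59633

0.2819 81.20 1.5963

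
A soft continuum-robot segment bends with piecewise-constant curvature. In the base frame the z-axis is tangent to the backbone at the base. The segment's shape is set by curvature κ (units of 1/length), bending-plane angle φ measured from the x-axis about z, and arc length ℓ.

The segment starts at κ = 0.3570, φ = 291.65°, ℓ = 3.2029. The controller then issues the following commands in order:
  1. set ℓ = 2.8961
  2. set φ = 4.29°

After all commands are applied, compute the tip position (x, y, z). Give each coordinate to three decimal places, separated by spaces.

initial: κ=0.3570, φ=291.65°, ℓ=3.2029
cmd 1: set ℓ=2.8961 → (κ,φ,ℓ)=(0.3570,291.65°,2.8961) → tip=(0.5049,-1.2719,2.4070)
cmd 2: set φ=4.29° → (κ,φ,ℓ)=(0.3570,4.29°,2.8961) → tip=(1.3646,0.1024,2.4070)

1.365 0.102 2.407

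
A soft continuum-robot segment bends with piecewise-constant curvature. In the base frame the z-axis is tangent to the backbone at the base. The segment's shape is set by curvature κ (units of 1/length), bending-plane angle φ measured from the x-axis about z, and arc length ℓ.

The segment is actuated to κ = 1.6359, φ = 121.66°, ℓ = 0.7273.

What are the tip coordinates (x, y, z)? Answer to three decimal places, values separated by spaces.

-0.202 0.327 0.567

θ = κ·ℓ = 1.6359 × 0.7273 = 1.18979 rad
ρ = (1 − cos θ)/κ = (1 − 0.37185)/1.6359 = 0.38398
z = sin θ / κ = 0.92829/1.6359 = 0.56745
x = ρ cos φ = 0.38398 × cos(121.66°) = -0.20154
y = ρ sin φ = 0.38398 × sin(121.66°) = 0.32683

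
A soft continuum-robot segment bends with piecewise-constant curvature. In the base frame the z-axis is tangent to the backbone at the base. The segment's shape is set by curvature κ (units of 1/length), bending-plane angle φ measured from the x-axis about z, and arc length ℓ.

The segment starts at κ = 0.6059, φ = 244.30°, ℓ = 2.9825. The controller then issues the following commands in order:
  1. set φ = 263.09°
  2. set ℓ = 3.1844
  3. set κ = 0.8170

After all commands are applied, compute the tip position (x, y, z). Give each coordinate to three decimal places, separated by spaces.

-0.274 -2.257 0.629

initial: κ=0.6059, φ=244.30°, ℓ=2.9825
cmd 1: set φ=263.09° → (κ,φ,ℓ)=(0.6059,263.09°,2.9825) → tip=(-0.2450,-2.0220,1.6046)
cmd 2: set ℓ=3.1844 → (κ,φ,ℓ)=(0.6059,263.09°,3.1844) → tip=(-0.2683,-2.2135,1.5454)
cmd 3: set κ=0.8170 → (κ,φ,ℓ)=(0.8170,263.09°,3.1844) → tip=(-0.2736,-2.2573,0.6292)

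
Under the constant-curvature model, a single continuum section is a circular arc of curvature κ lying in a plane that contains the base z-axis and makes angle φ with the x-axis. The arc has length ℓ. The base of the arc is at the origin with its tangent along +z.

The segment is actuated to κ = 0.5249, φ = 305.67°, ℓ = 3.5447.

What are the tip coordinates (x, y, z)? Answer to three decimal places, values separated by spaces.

1.428 -1.990 1.826

θ = κ·ℓ = 0.5249 × 3.5447 = 1.86061 rad
ρ = (1 − cos θ)/κ = (1 − -0.28578)/0.5249 = 2.44956
z = sin θ / κ = 0.95830/0.5249 = 1.82567
x = ρ cos φ = 2.44956 × cos(305.67°) = 1.42838
y = ρ sin φ = 2.44956 × sin(305.67°) = -1.99000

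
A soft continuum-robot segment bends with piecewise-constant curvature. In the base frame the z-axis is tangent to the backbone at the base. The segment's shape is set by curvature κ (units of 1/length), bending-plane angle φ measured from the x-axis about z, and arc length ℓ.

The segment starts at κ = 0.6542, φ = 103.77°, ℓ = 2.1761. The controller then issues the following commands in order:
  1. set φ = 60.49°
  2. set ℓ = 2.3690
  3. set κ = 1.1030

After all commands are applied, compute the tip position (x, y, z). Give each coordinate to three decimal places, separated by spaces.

initial: κ=0.6542, φ=103.77°, ℓ=2.1761
cmd 1: set φ=60.49° → (κ,φ,ℓ)=(0.6542,60.49°,2.1761) → tip=(0.6425,1.1352,1.5121)
cmd 2: set ℓ=2.3690 → (κ,φ,ℓ)=(0.6542,60.49°,2.3690) → tip=(0.7371,1.3024,1.5282)
cmd 3: set κ=1.1030 → (κ,φ,ℓ)=(1.1030,60.49°,2.3690) → tip=(0.8322,1.4703,0.4572)

0.832 1.470 0.457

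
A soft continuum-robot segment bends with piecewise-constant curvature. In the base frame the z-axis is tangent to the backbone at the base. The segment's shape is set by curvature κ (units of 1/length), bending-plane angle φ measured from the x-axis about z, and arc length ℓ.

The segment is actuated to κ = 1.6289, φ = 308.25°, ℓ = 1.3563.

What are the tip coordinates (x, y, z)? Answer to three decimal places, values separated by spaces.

0.607 -0.769 0.493

θ = κ·ℓ = 1.6289 × 1.3563 = 2.20928 rad
ρ = (1 − cos θ)/κ = (1 − -0.59598)/1.6289 = 0.97979
z = sin θ / κ = 0.80300/1.6289 = 0.49297
x = ρ cos φ = 0.97979 × cos(308.25°) = 0.60658
y = ρ sin φ = 0.97979 × sin(308.25°) = -0.76944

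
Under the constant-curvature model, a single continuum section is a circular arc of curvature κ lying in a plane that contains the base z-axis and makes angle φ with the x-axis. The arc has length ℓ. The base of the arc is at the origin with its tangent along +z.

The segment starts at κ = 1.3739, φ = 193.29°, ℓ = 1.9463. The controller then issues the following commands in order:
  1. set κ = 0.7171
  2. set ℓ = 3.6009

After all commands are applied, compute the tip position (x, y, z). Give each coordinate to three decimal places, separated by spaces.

-2.507 -0.592 0.740

initial: κ=1.3739, φ=193.29°, ℓ=1.9463
cmd 1: set κ=0.7171 → (κ,φ,ℓ)=(0.7171,193.29°,1.9463) → tip=(-1.1207,-0.2647,1.3732)
cmd 2: set ℓ=3.6009 → (κ,φ,ℓ)=(0.7171,193.29°,3.6009) → tip=(-2.5075,-0.5923,0.7400)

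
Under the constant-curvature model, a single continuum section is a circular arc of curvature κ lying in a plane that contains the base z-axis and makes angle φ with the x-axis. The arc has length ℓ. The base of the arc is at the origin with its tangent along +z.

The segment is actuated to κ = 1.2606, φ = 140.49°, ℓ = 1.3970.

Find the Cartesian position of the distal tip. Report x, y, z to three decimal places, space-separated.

θ = κ·ℓ = 1.2606 × 1.3970 = 1.76106 rad
ρ = (1 − cos θ)/κ = (1 − -0.18912)/1.2606 = 0.94329
z = sin θ / κ = 0.98195/1.2606 = 0.77896
x = ρ cos φ = 0.94329 × cos(140.49°) = -0.72776
y = ρ sin φ = 0.94329 × sin(140.49°) = 0.60014

-0.728 0.600 0.779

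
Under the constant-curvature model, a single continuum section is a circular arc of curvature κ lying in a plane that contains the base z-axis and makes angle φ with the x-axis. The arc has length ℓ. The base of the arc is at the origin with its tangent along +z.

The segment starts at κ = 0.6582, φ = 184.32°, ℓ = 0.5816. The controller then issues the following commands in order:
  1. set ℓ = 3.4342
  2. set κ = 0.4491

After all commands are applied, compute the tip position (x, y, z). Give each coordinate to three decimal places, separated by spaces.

-2.157 -0.163 2.226

initial: κ=0.6582, φ=184.32°, ℓ=0.5816
cmd 1: set ℓ=3.4342 → (κ,φ,ℓ)=(0.6582,184.32°,3.4342) → tip=(-2.4788,-0.1873,1.1721)
cmd 2: set κ=0.4491 → (κ,φ,ℓ)=(0.4491,184.32°,3.4342) → tip=(-2.1571,-0.1629,2.2258)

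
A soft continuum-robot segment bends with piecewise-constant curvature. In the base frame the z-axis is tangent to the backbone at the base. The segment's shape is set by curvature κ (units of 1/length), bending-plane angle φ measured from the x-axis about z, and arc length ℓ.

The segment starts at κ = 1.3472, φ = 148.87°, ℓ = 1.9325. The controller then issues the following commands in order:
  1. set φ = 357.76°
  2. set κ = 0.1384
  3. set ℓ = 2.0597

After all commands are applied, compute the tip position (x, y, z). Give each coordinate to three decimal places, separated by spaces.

0.291 -0.011 2.032

initial: κ=1.3472, φ=148.87°, ℓ=1.9325
cmd 1: set φ=357.76° → (κ,φ,ℓ)=(1.3472,357.76°,1.9325) → tip=(1.3786,-0.0539,0.3804)
cmd 2: set κ=0.1384 → (κ,φ,ℓ)=(0.1384,357.76°,1.9325) → tip=(0.2567,-0.0100,1.9095)
cmd 3: set ℓ=2.0597 → (κ,φ,ℓ)=(0.1384,357.76°,2.0597) → tip=(0.2914,-0.0114,2.0319)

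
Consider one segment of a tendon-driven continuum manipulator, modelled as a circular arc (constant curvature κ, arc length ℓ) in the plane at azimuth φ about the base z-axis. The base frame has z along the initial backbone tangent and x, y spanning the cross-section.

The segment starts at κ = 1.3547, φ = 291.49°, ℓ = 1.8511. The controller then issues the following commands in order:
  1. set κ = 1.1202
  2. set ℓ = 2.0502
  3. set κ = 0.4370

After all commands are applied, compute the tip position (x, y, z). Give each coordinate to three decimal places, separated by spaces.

0.315 -0.799 1.787

initial: κ=1.3547, φ=291.49°, ℓ=1.8511
cmd 1: set κ=1.1202 → (κ,φ,ℓ)=(1.1202,291.49°,1.8511) → tip=(0.4846,-1.2309,0.7822)
cmd 2: set ℓ=2.0502 → (κ,φ,ℓ)=(1.1202,291.49°,2.0502) → tip=(0.5441,-1.3820,0.6677)
cmd 3: set κ=0.4370 → (κ,φ,ℓ)=(0.4370,291.49°,2.0502) → tip=(0.3145,-0.7989,1.7867)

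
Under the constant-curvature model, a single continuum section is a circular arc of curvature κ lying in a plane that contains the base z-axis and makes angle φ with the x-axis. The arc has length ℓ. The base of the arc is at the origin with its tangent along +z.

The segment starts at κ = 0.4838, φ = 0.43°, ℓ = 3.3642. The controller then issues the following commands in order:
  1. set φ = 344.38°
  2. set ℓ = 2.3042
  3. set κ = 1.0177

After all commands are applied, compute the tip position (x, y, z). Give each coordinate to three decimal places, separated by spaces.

1.608 -0.450 0.703

initial: κ=0.4838, φ=0.43°, ℓ=3.3642
cmd 1: set φ=344.38° → (κ,φ,ℓ)=(0.4838,344.38°,3.3642) → tip=(2.1036,-0.5881,2.0636)
cmd 2: set ℓ=2.3042 → (κ,φ,ℓ)=(0.4838,344.38°,2.3042) → tip=(1.1140,-0.3115,1.8557)
cmd 3: set κ=1.0177 → (κ,φ,ℓ)=(1.0177,344.38°,2.3042) → tip=(1.6079,-0.4495,0.7026)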